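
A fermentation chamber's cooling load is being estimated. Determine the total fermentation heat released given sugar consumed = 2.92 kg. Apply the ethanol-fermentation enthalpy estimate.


Q = m_sugar · 590 kJ/kg
Q = 2.92 · 590

1722.8000 kJ


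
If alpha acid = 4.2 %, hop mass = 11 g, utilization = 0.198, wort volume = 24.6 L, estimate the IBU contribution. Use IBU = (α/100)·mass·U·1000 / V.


IBU = (4.2/100)·11·0.198·1000 / 24.6

3.7185 IBU


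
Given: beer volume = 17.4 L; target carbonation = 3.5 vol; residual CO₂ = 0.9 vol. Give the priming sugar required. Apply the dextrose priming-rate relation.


sugar = (target − residual)·4.0·V
sugar = (3.5 − 0.9)·4.0·17.4

180.9600 g


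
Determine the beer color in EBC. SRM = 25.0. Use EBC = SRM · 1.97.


EBC = 25.0 · 1.97

49.2500 EBC


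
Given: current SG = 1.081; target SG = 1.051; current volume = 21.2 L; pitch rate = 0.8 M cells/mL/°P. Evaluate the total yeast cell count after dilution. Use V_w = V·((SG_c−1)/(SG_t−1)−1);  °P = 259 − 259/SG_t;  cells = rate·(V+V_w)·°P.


V_w = 21.2·((1.081−1)/(1.051−1)−1) = 12.4706
V_final = 21.2 + 12.4706 = 33.6706
°P = 259 − 259/1.051 = 12.5680
cells = 0.8·33.6706·12.5680

338.5384 billion cells


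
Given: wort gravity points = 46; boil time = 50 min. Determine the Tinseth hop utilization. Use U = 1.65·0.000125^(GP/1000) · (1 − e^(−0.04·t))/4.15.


bigness = 1.65·0.000125^(46/1000) = 1.0913
boil_factor = (1 − e^(−0.04·50))/4.15 = 0.2084
U = 1.0913 · 0.2084

0.2274


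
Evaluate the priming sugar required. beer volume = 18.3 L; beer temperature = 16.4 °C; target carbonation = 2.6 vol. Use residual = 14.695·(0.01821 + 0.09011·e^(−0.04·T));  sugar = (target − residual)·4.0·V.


residual = 14.695·(0.01821 + 0.09011·e^(−0.04·16.4)) = 0.9547
sugar = (2.6 − 0.9547)·4.0·18.3

120.4333 g


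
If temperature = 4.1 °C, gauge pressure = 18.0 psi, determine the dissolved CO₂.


vols = (P + 14.695)·(0.01821 + 0.09011·e^(−0.04·T))
vols = (18.0 + 14.695)·(0.01821 + 0.09011·e^(−0.04·4.1))

3.0959 volumes


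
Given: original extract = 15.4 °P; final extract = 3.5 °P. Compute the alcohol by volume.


SG = 259/(259 − P);  ABV = (OG − FG)·131.25
OG = 259/(259 − 15.4) = 1.0632
FG = 259/(259 − 3.5) = 1.0137
ABV = (1.0632 − 1.0137)·131.25

6.4995 % ABV


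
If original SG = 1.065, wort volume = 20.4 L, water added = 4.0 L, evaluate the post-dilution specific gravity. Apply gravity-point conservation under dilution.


SG_new = 1 + (SG_old − 1)·V_old/(V_old + V_water)
pts = (1.065 − 1)·1000·20.4/(20.4 + 4.0) = 54.3443
SG_new = 1 + 54.3443/1000

1.0543


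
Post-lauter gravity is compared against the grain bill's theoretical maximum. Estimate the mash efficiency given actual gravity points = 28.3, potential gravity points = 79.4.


efficiency = actual / potential × 100
efficiency = 28.3 / 79.4 × 100

35.6423 %


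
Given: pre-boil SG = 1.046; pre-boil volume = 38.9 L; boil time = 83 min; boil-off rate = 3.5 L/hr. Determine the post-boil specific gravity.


V_post = V_pre − rate·(t/60);  SG_post = 1 + (SG_pre−1)·V_pre/V_post
V_post = 38.9 − 3.5·(83/60) = 34.0583
SG_post = 1 + (1.046 − 1)·38.9/34.0583

1.0525


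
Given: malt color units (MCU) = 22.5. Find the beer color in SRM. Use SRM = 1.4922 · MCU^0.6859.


SRM = 1.4922 · 22.5^0.6859

12.6267 SRM


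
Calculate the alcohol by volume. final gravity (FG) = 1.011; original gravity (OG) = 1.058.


ABV = (OG − FG) · 131.25
ABV = (1.058 − 1.011) · 131.25

6.1688 % ABV


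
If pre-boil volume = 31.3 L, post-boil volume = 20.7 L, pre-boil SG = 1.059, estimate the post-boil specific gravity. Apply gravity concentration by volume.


SG_post = 1 + (SG_pre − 1)·V_pre/V_post
pts_pre = (1.059 − 1)·1000 = 59.0000
pts_post = 59.0000·31.3/20.7 = 89.2126
SG_post = 1 + 89.2126/1000

1.0892


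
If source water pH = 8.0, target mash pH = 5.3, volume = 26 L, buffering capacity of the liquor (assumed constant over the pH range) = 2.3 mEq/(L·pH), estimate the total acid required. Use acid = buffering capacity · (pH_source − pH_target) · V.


acid = 2.3 · (8.0 − 5.3) · 26

161.4600 mEq


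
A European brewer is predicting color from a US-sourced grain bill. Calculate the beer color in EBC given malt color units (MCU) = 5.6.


SRM = 1.4922·MCU^0.6859;  EBC = SRM·1.97
SRM = 1.4922·5.6^0.6859 = 4.8642
EBC = 4.8642·1.97

9.5824 EBC


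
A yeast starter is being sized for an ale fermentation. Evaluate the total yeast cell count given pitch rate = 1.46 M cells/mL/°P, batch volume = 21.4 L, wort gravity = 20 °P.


cells (billions) = rate · V_L · °P
cells = 1.46 · 21.4 · 20

624.8800 billion cells


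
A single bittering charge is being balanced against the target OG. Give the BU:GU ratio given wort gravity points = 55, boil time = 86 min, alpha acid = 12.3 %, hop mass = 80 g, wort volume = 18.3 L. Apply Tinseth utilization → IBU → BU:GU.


U = 1.65·0.000125^(GP/1000)·(1−e^(−0.04t))/4.15;  IBU = (α/100)·m·U·1000/V;  BU:GU = IBU/GP
U = 1.65·0.000125^(55/1000)·(1−e^(−0.04·86))/4.15 = 0.2348
IBU = (12.3/100)·80·0.2348·1000/18.3 = 126.2282
BU:GU = 126.2282/55

2.2951


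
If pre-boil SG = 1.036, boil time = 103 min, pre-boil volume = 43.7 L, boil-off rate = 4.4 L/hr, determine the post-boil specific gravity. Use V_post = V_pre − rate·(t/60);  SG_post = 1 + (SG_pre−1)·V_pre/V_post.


V_post = 43.7 − 4.4·(103/60) = 36.1467
SG_post = 1 + (1.036 − 1)·43.7/36.1467

1.0435


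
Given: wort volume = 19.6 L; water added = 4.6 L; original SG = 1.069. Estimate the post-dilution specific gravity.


SG_new = 1 + (SG_old − 1)·V_old/(V_old + V_water)
pts = (1.069 − 1)·1000·19.6/(19.6 + 4.6) = 55.8843
SG_new = 1 + 55.8843/1000

1.0559


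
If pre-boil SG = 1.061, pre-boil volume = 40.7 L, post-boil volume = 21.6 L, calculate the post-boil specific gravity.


SG_post = 1 + (SG_pre − 1)·V_pre/V_post
pts_pre = (1.061 − 1)·1000 = 61.0000
pts_post = 61.0000·40.7/21.6 = 114.9398
SG_post = 1 + 114.9398/1000

1.1149


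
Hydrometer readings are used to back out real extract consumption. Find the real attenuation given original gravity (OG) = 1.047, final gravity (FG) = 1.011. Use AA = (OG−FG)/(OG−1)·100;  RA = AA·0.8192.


AA = (1.047 − 1.011)/(1.047 − 1)·100 = 76.5957
RA = 76.5957·0.8192

62.7472 %


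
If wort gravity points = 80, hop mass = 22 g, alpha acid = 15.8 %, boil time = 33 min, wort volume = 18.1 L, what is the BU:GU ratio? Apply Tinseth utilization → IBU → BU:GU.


U = 1.65·0.000125^(GP/1000)·(1−e^(−0.04t))/4.15;  IBU = (α/100)·m·U·1000/V;  BU:GU = IBU/GP
U = 1.65·0.000125^(80/1000)·(1−e^(−0.04·33))/4.15 = 0.1420
IBU = (15.8/100)·22·0.1420·1000/18.1 = 27.2655
BU:GU = 27.2655/80

0.3408


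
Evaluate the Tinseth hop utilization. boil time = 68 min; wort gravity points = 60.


U = 1.65·0.000125^(GP/1000) · (1 − e^(−0.04·t))/4.15
bigness = 1.65·0.000125^(60/1000) = 0.9623
boil_factor = (1 − e^(−0.04·68))/4.15 = 0.2251
U = 0.9623 · 0.2251

0.2166


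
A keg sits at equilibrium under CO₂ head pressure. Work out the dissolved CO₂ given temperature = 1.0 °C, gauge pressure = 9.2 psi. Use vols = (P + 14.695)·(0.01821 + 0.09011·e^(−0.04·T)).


vols = (9.2 + 14.695)·(0.01821 + 0.09011·e^(−0.04·1.0))

2.5039 volumes


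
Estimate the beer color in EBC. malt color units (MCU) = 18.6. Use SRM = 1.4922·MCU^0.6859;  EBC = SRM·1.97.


SRM = 1.4922·18.6^0.6859 = 11.0812
EBC = 11.0812·1.97

21.8299 EBC


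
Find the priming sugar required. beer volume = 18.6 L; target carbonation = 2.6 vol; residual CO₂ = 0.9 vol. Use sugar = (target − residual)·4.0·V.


sugar = (2.6 − 0.9)·4.0·18.6

126.4800 g


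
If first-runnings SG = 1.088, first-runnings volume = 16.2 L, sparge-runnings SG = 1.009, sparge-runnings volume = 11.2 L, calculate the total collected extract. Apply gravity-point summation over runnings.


total = Σ (SG_i − 1)·1000·V_i
first = (1.088 − 1)·1000·16.2 = 1425.6000
sparge = (1.009 − 1)·1000·11.2 = 100.8000
total = 1425.6000 + 100.8000

1526.4000 gravity·L


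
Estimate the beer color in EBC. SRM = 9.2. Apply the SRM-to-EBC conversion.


EBC = SRM · 1.97
EBC = 9.2 · 1.97

18.1240 EBC


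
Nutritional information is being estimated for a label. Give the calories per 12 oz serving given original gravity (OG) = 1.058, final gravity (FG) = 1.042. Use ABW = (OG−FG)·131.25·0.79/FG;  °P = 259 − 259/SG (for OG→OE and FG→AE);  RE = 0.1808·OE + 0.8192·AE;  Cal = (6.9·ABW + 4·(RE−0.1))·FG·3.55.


ABW = (1.058 − 1.042)·131.25·0.79/1.042 = 1.5921
OE = 259 − 259/1.058 = 14.1985 °P
AE = 259 − 259/1.042 = 10.4395 °P
RE = 0.1808·14.1985 + 0.8192·10.4395 = 11.1192 °P
Cal = (6.9·1.5921 + 4·(11.1192−0.1))·1.042·3.55

203.6811 kcal


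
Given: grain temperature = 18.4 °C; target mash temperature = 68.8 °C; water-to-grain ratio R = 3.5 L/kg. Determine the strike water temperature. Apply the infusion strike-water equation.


T_strike = (0.41/R)·(T_mash − T_grain) + T_mash
T_strike = (0.41/3.5)·(68.8 − 18.4) + 68.8

74.7040 °C


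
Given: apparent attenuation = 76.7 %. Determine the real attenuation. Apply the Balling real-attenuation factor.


RA = AA · 0.8192
RA = 76.7 · 0.8192

62.8326 %


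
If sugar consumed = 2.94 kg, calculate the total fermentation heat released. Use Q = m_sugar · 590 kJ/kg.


Q = 2.94 · 590

1734.6000 kJ


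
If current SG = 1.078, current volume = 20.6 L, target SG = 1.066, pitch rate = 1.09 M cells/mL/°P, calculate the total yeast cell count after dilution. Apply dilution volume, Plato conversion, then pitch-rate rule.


V_w = V·((SG_c−1)/(SG_t−1)−1);  °P = 259 − 259/SG_t;  cells = rate·(V+V_w)·°P
V_w = 20.6·((1.078−1)/(1.066−1)−1) = 3.7455
V_final = 20.6 + 3.7455 = 24.3455
°P = 259 − 259/1.066 = 16.0356
cells = 1.09·24.3455·16.0356

425.5307 billion cells


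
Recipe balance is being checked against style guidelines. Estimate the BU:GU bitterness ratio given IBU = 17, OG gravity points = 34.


BU:GU = IBU / OG_points
BU:GU = 17 / 34

0.5000


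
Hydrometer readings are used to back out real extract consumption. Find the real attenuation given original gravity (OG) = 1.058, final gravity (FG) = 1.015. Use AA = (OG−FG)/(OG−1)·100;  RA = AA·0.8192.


AA = (1.058 − 1.015)/(1.058 − 1)·100 = 74.1379
RA = 74.1379·0.8192

60.7338 %


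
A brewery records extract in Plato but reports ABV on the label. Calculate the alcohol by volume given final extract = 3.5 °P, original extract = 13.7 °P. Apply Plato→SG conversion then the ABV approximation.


SG = 259/(259 − P);  ABV = (OG − FG)·131.25
OG = 259/(259 − 13.7) = 1.0558
FG = 259/(259 − 3.5) = 1.0137
ABV = (1.0558 − 1.0137)·131.25

5.5324 % ABV


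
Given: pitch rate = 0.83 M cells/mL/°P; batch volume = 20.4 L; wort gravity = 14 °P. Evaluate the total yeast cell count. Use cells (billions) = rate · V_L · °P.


cells = 0.83 · 20.4 · 14

237.0480 billion cells


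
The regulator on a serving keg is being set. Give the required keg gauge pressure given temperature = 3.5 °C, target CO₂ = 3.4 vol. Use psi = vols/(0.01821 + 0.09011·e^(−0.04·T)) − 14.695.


psi = 3.4/(0.01821 + 0.09011·e^(−0.04·3.5)) − 14.695

20.5207 psi


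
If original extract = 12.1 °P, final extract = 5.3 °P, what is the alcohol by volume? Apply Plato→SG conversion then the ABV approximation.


SG = 259/(259 − P);  ABV = (OG − FG)·131.25
OG = 259/(259 − 12.1) = 1.0490
FG = 259/(259 − 5.3) = 1.0209
ABV = (1.0490 − 1.0209)·131.25

3.6903 % ABV


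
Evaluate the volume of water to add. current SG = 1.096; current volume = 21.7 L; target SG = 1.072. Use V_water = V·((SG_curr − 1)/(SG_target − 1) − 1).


V_water = 21.7·((1.096 − 1)/(1.072 − 1) − 1)

7.2333 L


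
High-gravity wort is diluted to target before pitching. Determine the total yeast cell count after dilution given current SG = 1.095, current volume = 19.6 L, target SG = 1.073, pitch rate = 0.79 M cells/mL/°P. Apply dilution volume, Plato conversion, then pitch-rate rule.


V_w = V·((SG_c−1)/(SG_t−1)−1);  °P = 259 − 259/SG_t;  cells = rate·(V+V_w)·°P
V_w = 19.6·((1.095−1)/(1.073−1)−1) = 5.9068
V_final = 19.6 + 5.9068 = 25.5068
°P = 259 − 259/1.073 = 17.6207
cells = 0.79·25.5068·17.6207

355.0641 billion cells


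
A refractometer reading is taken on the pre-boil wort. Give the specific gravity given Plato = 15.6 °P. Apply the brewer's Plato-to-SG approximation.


SG = 259/(259 − P)
SG = 259/(259 − 15.6)

1.0641


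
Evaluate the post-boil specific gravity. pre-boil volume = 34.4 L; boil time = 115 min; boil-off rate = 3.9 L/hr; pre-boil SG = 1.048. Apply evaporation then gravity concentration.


V_post = V_pre − rate·(t/60);  SG_post = 1 + (SG_pre−1)·V_pre/V_post
V_post = 34.4 − 3.9·(115/60) = 26.9250
SG_post = 1 + (1.048 − 1)·34.4/26.9250

1.0613


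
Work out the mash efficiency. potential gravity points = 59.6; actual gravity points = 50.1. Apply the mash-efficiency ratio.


efficiency = actual / potential × 100
efficiency = 50.1 / 59.6 × 100

84.0604 %


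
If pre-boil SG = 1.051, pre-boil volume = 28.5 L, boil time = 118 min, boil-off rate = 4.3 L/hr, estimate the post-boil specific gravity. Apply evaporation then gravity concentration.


V_post = V_pre − rate·(t/60);  SG_post = 1 + (SG_pre−1)·V_pre/V_post
V_post = 28.5 − 4.3·(118/60) = 20.0433
SG_post = 1 + (1.051 − 1)·28.5/20.0433

1.0725


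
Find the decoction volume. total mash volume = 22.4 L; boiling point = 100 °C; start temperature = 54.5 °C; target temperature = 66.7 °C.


V_dec = V_total·(T_target − T_start)/(T_boil − T_start)
V_dec = 22.4·(66.7 − 54.5)/(100 − 54.5)

6.0062 L


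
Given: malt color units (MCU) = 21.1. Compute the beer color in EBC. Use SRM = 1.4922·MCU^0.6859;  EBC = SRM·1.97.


SRM = 1.4922·21.1^0.6859 = 12.0824
EBC = 12.0824·1.97

23.8023 EBC


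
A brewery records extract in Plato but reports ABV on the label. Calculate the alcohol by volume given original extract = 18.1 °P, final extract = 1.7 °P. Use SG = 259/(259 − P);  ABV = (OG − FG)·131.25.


OG = 259/(259 − 18.1) = 1.0751
FG = 259/(259 − 1.7) = 1.0066
ABV = (1.0751 − 1.0066)·131.25

8.9943 % ABV


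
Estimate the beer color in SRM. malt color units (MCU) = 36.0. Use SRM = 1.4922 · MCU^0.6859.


SRM = 1.4922 · 36.0^0.6859

17.4299 SRM


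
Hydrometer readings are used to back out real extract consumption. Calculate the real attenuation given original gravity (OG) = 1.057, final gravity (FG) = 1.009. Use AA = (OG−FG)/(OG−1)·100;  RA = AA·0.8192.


AA = (1.057 − 1.009)/(1.057 − 1)·100 = 84.2105
RA = 84.2105·0.8192

68.9853 %


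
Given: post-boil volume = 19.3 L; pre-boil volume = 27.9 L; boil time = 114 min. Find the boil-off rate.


rate = (V_pre − V_post) / (t_min/60)
rate = (27.9 − 19.3) / (114/60)

4.5263 L/hr


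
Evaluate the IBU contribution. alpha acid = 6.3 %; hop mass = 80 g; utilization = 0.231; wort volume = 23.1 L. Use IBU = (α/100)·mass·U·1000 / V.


IBU = (6.3/100)·80·0.231·1000 / 23.1

50.4000 IBU


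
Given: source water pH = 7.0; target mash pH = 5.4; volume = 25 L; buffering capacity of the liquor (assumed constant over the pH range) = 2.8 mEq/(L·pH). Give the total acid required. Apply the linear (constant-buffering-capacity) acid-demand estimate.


acid = buffering capacity · (pH_source − pH_target) · V
acid = 2.8 · (7.0 − 5.4) · 25

112.0000 mEq


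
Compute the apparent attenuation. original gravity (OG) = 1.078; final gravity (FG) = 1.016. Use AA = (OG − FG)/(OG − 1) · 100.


AA = (1.078 − 1.016)/(1.078 − 1) · 100

79.4872 %


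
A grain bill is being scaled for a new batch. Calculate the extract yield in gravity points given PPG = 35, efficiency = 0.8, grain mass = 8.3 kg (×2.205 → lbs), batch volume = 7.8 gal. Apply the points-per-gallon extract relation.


points = lbs × PPG × eff / vol
lbs = 8.3 × 2.205 = 18.3015
points = 18.3015 × 35 × 0.8 / 7.8

65.6977 points


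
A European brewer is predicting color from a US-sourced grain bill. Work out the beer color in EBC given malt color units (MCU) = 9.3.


SRM = 1.4922·MCU^0.6859;  EBC = SRM·1.97
SRM = 1.4922·9.3^0.6859 = 6.8883
EBC = 6.8883·1.97

13.5699 EBC


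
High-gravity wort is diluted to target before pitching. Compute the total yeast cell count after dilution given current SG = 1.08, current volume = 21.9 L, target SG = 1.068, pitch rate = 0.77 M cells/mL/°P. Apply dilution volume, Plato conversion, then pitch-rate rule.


V_w = V·((SG_c−1)/(SG_t−1)−1);  °P = 259 − 259/SG_t;  cells = rate·(V+V_w)·°P
V_w = 21.9·((1.08−1)/(1.068−1)−1) = 3.8647
V_final = 21.9 + 3.8647 = 25.7647
°P = 259 − 259/1.068 = 16.4906
cells = 0.77·25.7647·16.4906

327.1548 billion cells


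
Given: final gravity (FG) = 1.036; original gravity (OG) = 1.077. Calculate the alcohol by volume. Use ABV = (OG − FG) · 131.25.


ABV = (1.077 − 1.036) · 131.25

5.3812 % ABV


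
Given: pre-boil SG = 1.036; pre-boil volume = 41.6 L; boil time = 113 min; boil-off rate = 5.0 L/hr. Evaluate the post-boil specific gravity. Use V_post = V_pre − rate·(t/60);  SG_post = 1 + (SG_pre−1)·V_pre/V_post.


V_post = 41.6 − 5.0·(113/60) = 32.1833
SG_post = 1 + (1.036 − 1)·41.6/32.1833

1.0465


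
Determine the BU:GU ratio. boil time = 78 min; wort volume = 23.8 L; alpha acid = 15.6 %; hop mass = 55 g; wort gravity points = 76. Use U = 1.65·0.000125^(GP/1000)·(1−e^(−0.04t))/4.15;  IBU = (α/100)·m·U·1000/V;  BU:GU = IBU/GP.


U = 1.65·0.000125^(76/1000)·(1−e^(−0.04·78))/4.15 = 0.1919
IBU = (15.6/100)·55·0.1919·1000/23.8 = 69.1987
BU:GU = 69.1987/76

0.9105


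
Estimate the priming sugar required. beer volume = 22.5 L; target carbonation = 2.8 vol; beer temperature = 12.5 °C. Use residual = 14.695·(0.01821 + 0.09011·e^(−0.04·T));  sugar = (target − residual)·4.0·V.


residual = 14.695·(0.01821 + 0.09011·e^(−0.04·12.5)) = 1.0707
sugar = (2.8 − 1.0707)·4.0·22.5

155.6331 g


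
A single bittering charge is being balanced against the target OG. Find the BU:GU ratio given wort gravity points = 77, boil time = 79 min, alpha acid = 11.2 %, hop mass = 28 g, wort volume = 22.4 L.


U = 1.65·0.000125^(GP/1000)·(1−e^(−0.04t))/4.15;  IBU = (α/100)·m·U·1000/V;  BU:GU = IBU/GP
U = 1.65·0.000125^(77/1000)·(1−e^(−0.04·79))/4.15 = 0.1906
IBU = (11.2/100)·28·0.1906·1000/22.4 = 26.6808
BU:GU = 26.6808/77

0.3465


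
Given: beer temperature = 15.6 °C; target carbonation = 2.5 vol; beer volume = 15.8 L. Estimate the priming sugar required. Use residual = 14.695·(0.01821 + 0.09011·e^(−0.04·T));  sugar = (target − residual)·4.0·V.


residual = 14.695·(0.01821 + 0.09011·e^(−0.04·15.6)) = 0.9771
sugar = (2.5 − 0.9771)·4.0·15.8

96.2485 g


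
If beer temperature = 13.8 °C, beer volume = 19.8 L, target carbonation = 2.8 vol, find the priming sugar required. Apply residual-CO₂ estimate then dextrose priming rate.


residual = 14.695·(0.01821 + 0.09011·e^(−0.04·T));  sugar = (target − residual)·4.0·V
residual = 14.695·(0.01821 + 0.09011·e^(−0.04·13.8)) = 1.0300
sugar = (2.8 − 1.0300)·4.0·19.8

140.1803 g


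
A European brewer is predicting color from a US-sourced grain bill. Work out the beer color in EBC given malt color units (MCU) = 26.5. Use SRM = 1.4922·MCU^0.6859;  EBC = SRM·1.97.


SRM = 1.4922·26.5^0.6859 = 14.1264
EBC = 14.1264·1.97

27.8290 EBC


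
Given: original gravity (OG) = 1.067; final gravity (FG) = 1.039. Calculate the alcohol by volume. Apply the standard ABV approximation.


ABV = (OG − FG) · 131.25
ABV = (1.067 − 1.039) · 131.25

3.6750 % ABV


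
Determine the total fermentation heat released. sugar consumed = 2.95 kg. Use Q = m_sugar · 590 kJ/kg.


Q = 2.95 · 590

1740.5000 kJ


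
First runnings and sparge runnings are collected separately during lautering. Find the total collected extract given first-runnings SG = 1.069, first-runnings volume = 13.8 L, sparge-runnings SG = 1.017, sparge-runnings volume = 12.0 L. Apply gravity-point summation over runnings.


total = Σ (SG_i − 1)·1000·V_i
first = (1.069 − 1)·1000·13.8 = 952.2000
sparge = (1.017 − 1)·1000·12.0 = 204.0000
total = 952.2000 + 204.0000

1156.2000 gravity·L


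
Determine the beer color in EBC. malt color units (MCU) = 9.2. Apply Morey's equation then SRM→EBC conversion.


SRM = 1.4922·MCU^0.6859;  EBC = SRM·1.97
SRM = 1.4922·9.2^0.6859 = 6.8374
EBC = 6.8374·1.97

13.4696 EBC


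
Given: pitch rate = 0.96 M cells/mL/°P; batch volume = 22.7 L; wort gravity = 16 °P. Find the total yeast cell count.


cells (billions) = rate · V_L · °P
cells = 0.96 · 22.7 · 16

348.6720 billion cells


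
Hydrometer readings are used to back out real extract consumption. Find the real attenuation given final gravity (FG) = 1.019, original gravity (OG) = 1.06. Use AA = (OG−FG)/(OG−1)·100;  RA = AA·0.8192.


AA = (1.06 − 1.019)/(1.06 − 1)·100 = 68.3333
RA = 68.3333·0.8192

55.9787 %


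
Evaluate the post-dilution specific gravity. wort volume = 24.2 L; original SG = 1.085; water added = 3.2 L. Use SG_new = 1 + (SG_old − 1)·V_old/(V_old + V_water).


pts = (1.085 − 1)·1000·24.2/(24.2 + 3.2) = 75.0730
SG_new = 1 + 75.0730/1000

1.0751


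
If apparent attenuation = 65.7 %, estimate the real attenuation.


RA = AA · 0.8192
RA = 65.7 · 0.8192

53.8214 %


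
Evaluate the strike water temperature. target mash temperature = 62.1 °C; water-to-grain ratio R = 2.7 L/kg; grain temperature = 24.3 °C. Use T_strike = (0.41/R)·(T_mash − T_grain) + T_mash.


T_strike = (0.41/2.7)·(62.1 − 24.3) + 62.1

67.8400 °C


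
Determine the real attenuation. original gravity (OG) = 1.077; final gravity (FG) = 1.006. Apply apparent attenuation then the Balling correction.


AA = (OG−FG)/(OG−1)·100;  RA = AA·0.8192
AA = (1.077 − 1.006)/(1.077 − 1)·100 = 92.2078
RA = 92.2078·0.8192

75.5366 %


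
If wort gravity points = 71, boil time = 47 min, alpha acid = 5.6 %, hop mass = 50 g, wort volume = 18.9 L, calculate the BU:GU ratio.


U = 1.65·0.000125^(GP/1000)·(1−e^(−0.04t))/4.15;  IBU = (α/100)·m·U·1000/V;  BU:GU = IBU/GP
U = 1.65·0.000125^(71/1000)·(1−e^(−0.04·47))/4.15 = 0.1780
IBU = (5.6/100)·50·0.1780·1000/18.9 = 26.3698
BU:GU = 26.3698/71

0.3714


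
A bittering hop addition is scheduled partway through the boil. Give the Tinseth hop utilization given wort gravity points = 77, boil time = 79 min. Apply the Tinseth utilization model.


U = 1.65·0.000125^(GP/1000) · (1 − e^(−0.04·t))/4.15
bigness = 1.65·0.000125^(77/1000) = 0.8259
boil_factor = (1 − e^(−0.04·79))/4.15 = 0.2307
U = 0.8259 · 0.2307

0.1906


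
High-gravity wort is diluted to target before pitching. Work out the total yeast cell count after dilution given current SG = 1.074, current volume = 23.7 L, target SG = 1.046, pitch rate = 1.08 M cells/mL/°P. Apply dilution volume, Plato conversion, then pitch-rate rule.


V_w = V·((SG_c−1)/(SG_t−1)−1);  °P = 259 − 259/SG_t;  cells = rate·(V+V_w)·°P
V_w = 23.7·((1.074−1)/(1.046−1)−1) = 14.4261
V_final = 23.7 + 14.4261 = 38.1261
°P = 259 − 259/1.046 = 11.3901
cells = 1.08·38.1261·11.3901

468.9990 billion cells


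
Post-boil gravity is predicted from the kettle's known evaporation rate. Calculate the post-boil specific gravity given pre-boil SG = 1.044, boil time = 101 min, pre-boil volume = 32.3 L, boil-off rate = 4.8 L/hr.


V_post = V_pre − rate·(t/60);  SG_post = 1 + (SG_pre−1)·V_pre/V_post
V_post = 32.3 − 4.8·(101/60) = 24.2200
SG_post = 1 + (1.044 − 1)·32.3/24.2200

1.0587


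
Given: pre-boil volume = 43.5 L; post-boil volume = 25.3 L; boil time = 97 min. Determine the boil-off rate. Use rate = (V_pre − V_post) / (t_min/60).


rate = (43.5 − 25.3) / (97/60)

11.2577 L/hr


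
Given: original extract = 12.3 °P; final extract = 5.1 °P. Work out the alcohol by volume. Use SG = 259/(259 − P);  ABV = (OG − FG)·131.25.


OG = 259/(259 − 12.3) = 1.0499
FG = 259/(259 − 5.1) = 1.0201
ABV = (1.0499 − 1.0201)·131.25

3.9075 % ABV


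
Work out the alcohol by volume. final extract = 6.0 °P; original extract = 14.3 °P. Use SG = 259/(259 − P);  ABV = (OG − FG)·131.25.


OG = 259/(259 − 14.3) = 1.0584
FG = 259/(259 − 6.0) = 1.0237
ABV = (1.0584 − 1.0237)·131.25

4.5575 % ABV


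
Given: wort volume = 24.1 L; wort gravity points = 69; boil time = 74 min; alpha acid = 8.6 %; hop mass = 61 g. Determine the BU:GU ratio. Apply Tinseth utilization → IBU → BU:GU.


U = 1.65·0.000125^(GP/1000)·(1−e^(−0.04t))/4.15;  IBU = (α/100)·m·U·1000/V;  BU:GU = IBU/GP
U = 1.65·0.000125^(69/1000)·(1−e^(−0.04·74))/4.15 = 0.2028
IBU = (8.6/100)·61·0.2028·1000/24.1 = 44.1393
BU:GU = 44.1393/69

0.6397


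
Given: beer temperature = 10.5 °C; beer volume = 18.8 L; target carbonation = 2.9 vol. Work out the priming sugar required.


residual = 14.695·(0.01821 + 0.09011·e^(−0.04·T));  sugar = (target − residual)·4.0·V
residual = 14.695·(0.01821 + 0.09011·e^(−0.04·10.5)) = 1.1376
sugar = (2.9 − 1.1376)·4.0·18.8

132.5298 g


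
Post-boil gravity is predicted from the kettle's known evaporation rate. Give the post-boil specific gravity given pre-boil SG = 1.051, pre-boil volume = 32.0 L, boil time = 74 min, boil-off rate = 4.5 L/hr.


V_post = V_pre − rate·(t/60);  SG_post = 1 + (SG_pre−1)·V_pre/V_post
V_post = 32.0 − 4.5·(74/60) = 26.4500
SG_post = 1 + (1.051 − 1)·32.0/26.4500

1.0617


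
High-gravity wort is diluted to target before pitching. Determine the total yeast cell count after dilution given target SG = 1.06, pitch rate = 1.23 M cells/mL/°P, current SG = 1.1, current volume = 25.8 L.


V_w = V·((SG_c−1)/(SG_t−1)−1);  °P = 259 − 259/SG_t;  cells = rate·(V+V_w)·°P
V_w = 25.8·((1.1−1)/(1.06−1)−1) = 17.2000
V_final = 25.8 + 17.2000 = 43.0000
°P = 259 − 259/1.06 = 14.6604
cells = 1.23·43.0000·14.6604

775.3874 billion cells


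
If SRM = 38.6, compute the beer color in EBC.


EBC = SRM · 1.97
EBC = 38.6 · 1.97

76.0420 EBC


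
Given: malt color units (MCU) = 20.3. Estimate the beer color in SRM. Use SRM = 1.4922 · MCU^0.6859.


SRM = 1.4922 · 20.3^0.6859

11.7663 SRM


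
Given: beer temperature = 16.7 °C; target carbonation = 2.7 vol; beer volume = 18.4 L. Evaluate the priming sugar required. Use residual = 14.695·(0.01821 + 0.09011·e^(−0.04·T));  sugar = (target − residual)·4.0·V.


residual = 14.695·(0.01821 + 0.09011·e^(−0.04·16.7)) = 0.9465
sugar = (2.7 − 0.9465)·4.0·18.4

129.0547 g


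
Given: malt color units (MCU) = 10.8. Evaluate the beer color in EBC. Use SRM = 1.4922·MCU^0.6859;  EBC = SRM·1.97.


SRM = 1.4922·10.8^0.6859 = 7.6322
EBC = 7.6322·1.97

15.0355 EBC


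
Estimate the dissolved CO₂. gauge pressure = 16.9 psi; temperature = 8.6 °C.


vols = (P + 14.695)·(0.01821 + 0.09011·e^(−0.04·T))
vols = (16.9 + 14.695)·(0.01821 + 0.09011·e^(−0.04·8.6))

2.5937 volumes


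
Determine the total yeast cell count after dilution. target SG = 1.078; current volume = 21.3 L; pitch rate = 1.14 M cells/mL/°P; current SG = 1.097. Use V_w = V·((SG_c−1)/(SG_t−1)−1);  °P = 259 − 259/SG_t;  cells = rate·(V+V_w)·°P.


V_w = 21.3·((1.097−1)/(1.078−1)−1) = 5.1885
V_final = 21.3 + 5.1885 = 26.4885
°P = 259 − 259/1.078 = 18.7403
cells = 1.14·26.4885·18.7403

565.8967 billion cells


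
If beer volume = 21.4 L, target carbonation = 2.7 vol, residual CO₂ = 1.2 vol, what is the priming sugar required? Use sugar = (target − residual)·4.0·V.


sugar = (2.7 − 1.2)·4.0·21.4

128.4000 g


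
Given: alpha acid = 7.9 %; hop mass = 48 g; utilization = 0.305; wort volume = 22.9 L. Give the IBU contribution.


IBU = (α/100)·mass·U·1000 / V
IBU = (7.9/100)·48·0.305·1000 / 22.9

50.5048 IBU


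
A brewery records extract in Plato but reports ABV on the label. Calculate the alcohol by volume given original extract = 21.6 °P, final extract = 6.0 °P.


SG = 259/(259 − P);  ABV = (OG − FG)·131.25
OG = 259/(259 − 21.6) = 1.0910
FG = 259/(259 − 6.0) = 1.0237
ABV = (1.0910 − 1.0237)·131.25

8.8292 % ABV


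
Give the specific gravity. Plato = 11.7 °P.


SG = 259/(259 − P)
SG = 259/(259 − 11.7)

1.0473


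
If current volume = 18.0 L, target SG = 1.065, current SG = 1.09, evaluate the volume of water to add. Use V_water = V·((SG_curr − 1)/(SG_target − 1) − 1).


V_water = 18.0·((1.09 − 1)/(1.065 − 1) − 1)

6.9231 L


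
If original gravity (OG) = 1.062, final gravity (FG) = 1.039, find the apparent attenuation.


AA = (OG − FG)/(OG − 1) · 100
AA = (1.062 − 1.039)/(1.062 − 1) · 100

37.0968 %


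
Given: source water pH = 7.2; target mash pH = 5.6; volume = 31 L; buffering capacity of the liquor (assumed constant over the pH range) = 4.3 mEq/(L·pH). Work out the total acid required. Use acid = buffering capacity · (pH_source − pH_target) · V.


acid = 4.3 · (7.2 − 5.6) · 31

213.2800 mEq


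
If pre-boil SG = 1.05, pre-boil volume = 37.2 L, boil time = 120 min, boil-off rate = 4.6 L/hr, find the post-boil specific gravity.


V_post = V_pre − rate·(t/60);  SG_post = 1 + (SG_pre−1)·V_pre/V_post
V_post = 37.2 − 4.6·(120/60) = 28.0000
SG_post = 1 + (1.05 − 1)·37.2/28.0000

1.0664


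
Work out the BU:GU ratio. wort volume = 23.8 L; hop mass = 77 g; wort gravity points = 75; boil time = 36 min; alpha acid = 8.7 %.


U = 1.65·0.000125^(GP/1000)·(1−e^(−0.04t))/4.15;  IBU = (α/100)·m·U·1000/V;  BU:GU = IBU/GP
U = 1.65·0.000125^(75/1000)·(1−e^(−0.04·36))/4.15 = 0.1546
IBU = (8.7/100)·77·0.1546·1000/23.8 = 43.5214
BU:GU = 43.5214/75

0.5803


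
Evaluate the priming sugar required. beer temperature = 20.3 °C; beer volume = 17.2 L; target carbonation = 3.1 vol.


residual = 14.695·(0.01821 + 0.09011·e^(−0.04·T));  sugar = (target − residual)·4.0·V
residual = 14.695·(0.01821 + 0.09011·e^(−0.04·20.3)) = 0.8555
sugar = (3.1 − 0.8555)·4.0·17.2

154.4226 g


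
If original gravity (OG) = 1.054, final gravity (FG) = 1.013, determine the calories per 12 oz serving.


ABW = (OG−FG)·131.25·0.79/FG;  °P = 259 − 259/SG (for OG→OE and FG→AE);  RE = 0.1808·OE + 0.8192·AE;  Cal = (6.9·ABW + 4·(RE−0.1))·FG·3.55
ABW = (1.054 − 1.013)·131.25·0.79/1.013 = 4.1966
OE = 259 − 259/1.054 = 13.2694 °P
AE = 259 − 259/1.013 = 3.3238 °P
RE = 0.1808·13.2694 + 0.8192·3.3238 = 5.1220 °P
Cal = (6.9·4.1966 + 4·(5.1220−0.1))·1.013·3.55

176.3718 kcal


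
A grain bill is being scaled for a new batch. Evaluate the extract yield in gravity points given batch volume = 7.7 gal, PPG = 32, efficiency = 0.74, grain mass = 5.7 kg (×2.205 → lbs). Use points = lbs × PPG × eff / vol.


lbs = 5.7 × 2.205 = 12.5685
points = 12.5685 × 32 × 0.74 / 7.7

38.6522 points


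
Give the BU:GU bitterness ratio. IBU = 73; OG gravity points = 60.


BU:GU = IBU / OG_points
BU:GU = 73 / 60

1.2167


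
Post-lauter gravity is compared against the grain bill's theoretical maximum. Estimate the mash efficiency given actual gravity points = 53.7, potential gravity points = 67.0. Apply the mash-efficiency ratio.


efficiency = actual / potential × 100
efficiency = 53.7 / 67.0 × 100

80.1493 %


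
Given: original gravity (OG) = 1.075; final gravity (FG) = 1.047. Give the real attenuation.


AA = (OG−FG)/(OG−1)·100;  RA = AA·0.8192
AA = (1.075 − 1.047)/(1.075 − 1)·100 = 37.3333
RA = 37.3333·0.8192

30.5835 %


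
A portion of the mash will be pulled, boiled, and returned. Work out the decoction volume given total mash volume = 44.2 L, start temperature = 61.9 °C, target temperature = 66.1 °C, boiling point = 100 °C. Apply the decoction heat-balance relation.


V_dec = V_total·(T_target − T_start)/(T_boil − T_start)
V_dec = 44.2·(66.1 − 61.9)/(100 − 61.9)

4.8724 L


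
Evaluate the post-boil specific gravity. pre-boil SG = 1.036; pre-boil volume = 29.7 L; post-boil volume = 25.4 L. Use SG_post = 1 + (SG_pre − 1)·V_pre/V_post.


pts_pre = (1.036 − 1)·1000 = 36.0000
pts_post = 36.0000·29.7/25.4 = 42.0945
SG_post = 1 + 42.0945/1000

1.0421


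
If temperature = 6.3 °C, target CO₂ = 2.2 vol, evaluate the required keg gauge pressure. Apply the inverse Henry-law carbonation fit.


psi = vols/(0.01821 + 0.09011·e^(−0.04·T)) − 14.695
psi = 2.2/(0.01821 + 0.09011·e^(−0.04·6.3)) − 14.695

10.2349 psi


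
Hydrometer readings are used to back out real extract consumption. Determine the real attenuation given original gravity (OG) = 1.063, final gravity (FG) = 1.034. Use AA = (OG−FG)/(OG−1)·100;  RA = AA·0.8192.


AA = (1.063 − 1.034)/(1.063 − 1)·100 = 46.0317
RA = 46.0317·0.8192

37.7092 %


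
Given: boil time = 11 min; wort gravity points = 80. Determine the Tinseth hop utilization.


U = 1.65·0.000125^(GP/1000) · (1 − e^(−0.04·t))/4.15
bigness = 1.65·0.000125^(80/1000) = 0.8040
boil_factor = (1 − e^(−0.04·11))/4.15 = 0.0858
U = 0.8040 · 0.0858

0.0690


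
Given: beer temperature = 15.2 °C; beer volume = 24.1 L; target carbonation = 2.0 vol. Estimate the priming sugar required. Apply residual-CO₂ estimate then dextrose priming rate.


residual = 14.695·(0.01821 + 0.09011·e^(−0.04·T));  sugar = (target − residual)·4.0·V
residual = 14.695·(0.01821 + 0.09011·e^(−0.04·15.2)) = 0.9885
sugar = (2.0 − 0.9885)·4.0·24.1

97.5063 g


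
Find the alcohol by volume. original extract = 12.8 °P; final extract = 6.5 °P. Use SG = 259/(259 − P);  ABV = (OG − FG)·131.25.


OG = 259/(259 − 12.8) = 1.0520
FG = 259/(259 − 6.5) = 1.0257
ABV = (1.0520 − 1.0257)·131.25

3.4450 % ABV


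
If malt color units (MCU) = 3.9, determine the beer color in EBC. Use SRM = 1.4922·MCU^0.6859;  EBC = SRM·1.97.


SRM = 1.4922·3.9^0.6859 = 3.7952
EBC = 3.7952·1.97

7.4766 EBC


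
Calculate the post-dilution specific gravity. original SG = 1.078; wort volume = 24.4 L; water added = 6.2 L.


SG_new = 1 + (SG_old − 1)·V_old/(V_old + V_water)
pts = (1.078 − 1)·1000·24.4/(24.4 + 6.2) = 62.1961
SG_new = 1 + 62.1961/1000

1.0622


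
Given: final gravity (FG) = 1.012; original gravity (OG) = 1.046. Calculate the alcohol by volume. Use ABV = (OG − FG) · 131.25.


ABV = (1.046 − 1.012) · 131.25

4.4625 % ABV


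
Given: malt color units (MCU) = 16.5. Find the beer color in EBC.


SRM = 1.4922·MCU^0.6859;  EBC = SRM·1.97
SRM = 1.4922·16.5^0.6859 = 10.2070
EBC = 10.2070·1.97

20.1078 EBC


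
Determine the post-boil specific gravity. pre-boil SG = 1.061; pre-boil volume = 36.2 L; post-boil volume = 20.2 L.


SG_post = 1 + (SG_pre − 1)·V_pre/V_post
pts_pre = (1.061 − 1)·1000 = 61.0000
pts_post = 61.0000·36.2/20.2 = 109.3168
SG_post = 1 + 109.3168/1000

1.1093


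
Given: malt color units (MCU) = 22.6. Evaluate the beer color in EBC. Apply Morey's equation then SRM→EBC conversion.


SRM = 1.4922·MCU^0.6859;  EBC = SRM·1.97
SRM = 1.4922·22.6^0.6859 = 12.6651
EBC = 12.6651·1.97

24.9503 EBC


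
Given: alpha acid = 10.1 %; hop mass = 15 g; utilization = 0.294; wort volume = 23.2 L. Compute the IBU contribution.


IBU = (α/100)·mass·U·1000 / V
IBU = (10.1/100)·15·0.294·1000 / 23.2

19.1987 IBU


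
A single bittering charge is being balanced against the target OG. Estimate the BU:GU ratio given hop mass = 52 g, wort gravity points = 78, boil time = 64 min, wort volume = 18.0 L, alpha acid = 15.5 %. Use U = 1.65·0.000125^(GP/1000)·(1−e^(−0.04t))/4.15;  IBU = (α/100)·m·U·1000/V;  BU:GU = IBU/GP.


U = 1.65·0.000125^(78/1000)·(1−e^(−0.04·64))/4.15 = 0.1820
IBU = (15.5/100)·52·0.1820·1000/18.0 = 81.4921
BU:GU = 81.4921/78

1.0448


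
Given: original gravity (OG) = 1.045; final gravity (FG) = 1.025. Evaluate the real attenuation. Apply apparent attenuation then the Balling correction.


AA = (OG−FG)/(OG−1)·100;  RA = AA·0.8192
AA = (1.045 − 1.025)/(1.045 − 1)·100 = 44.4444
RA = 44.4444·0.8192

36.4089 %


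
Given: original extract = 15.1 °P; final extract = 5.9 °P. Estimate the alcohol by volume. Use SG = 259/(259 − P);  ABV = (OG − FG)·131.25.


OG = 259/(259 − 15.1) = 1.0619
FG = 259/(259 − 5.9) = 1.0233
ABV = (1.0619 − 1.0233)·131.25

5.0662 % ABV


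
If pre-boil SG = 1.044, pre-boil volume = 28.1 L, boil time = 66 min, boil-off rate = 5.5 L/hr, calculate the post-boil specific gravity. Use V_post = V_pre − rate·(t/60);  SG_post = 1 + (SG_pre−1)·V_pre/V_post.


V_post = 28.1 − 5.5·(66/60) = 22.0500
SG_post = 1 + (1.044 − 1)·28.1/22.0500

1.0561


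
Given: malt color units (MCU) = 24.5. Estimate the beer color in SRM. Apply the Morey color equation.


SRM = 1.4922 · MCU^0.6859
SRM = 1.4922 · 24.5^0.6859

13.3862 SRM


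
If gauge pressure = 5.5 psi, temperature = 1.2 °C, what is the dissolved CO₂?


vols = (P + 14.695)·(0.01821 + 0.09011·e^(−0.04·T))
vols = (5.5 + 14.695)·(0.01821 + 0.09011·e^(−0.04·1.2))

2.1022 volumes


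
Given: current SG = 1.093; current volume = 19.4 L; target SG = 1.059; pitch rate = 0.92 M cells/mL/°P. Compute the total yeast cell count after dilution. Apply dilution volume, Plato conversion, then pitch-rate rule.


V_w = V·((SG_c−1)/(SG_t−1)−1);  °P = 259 − 259/SG_t;  cells = rate·(V+V_w)·°P
V_w = 19.4·((1.093−1)/(1.059−1)−1) = 11.1797
V_final = 19.4 + 11.1797 = 30.5797
°P = 259 − 259/1.059 = 14.4297
cells = 0.92·30.5797·14.4297

405.9535 billion cells


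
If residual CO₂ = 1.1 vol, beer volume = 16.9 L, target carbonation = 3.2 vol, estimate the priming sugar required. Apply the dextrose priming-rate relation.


sugar = (target − residual)·4.0·V
sugar = (3.2 − 1.1)·4.0·16.9

141.9600 g


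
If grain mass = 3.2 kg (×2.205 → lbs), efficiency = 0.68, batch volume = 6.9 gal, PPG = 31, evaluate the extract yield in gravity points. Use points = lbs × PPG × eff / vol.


lbs = 3.2 × 2.205 = 7.0560
points = 7.0560 × 31 × 0.68 / 6.9

21.5566 points


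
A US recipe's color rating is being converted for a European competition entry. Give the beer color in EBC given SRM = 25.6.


EBC = SRM · 1.97
EBC = 25.6 · 1.97

50.4320 EBC


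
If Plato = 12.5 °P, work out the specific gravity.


SG = 259/(259 − P)
SG = 259/(259 − 12.5)

1.0507


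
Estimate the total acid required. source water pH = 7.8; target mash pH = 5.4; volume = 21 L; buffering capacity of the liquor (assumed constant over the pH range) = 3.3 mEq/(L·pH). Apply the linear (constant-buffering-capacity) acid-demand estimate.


acid = buffering capacity · (pH_source − pH_target) · V
acid = 3.3 · (7.8 − 5.4) · 21

166.3200 mEq


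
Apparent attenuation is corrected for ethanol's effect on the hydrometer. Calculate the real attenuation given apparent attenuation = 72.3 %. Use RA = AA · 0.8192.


RA = 72.3 · 0.8192

59.2282 %


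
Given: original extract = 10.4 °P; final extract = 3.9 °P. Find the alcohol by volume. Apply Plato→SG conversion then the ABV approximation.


SG = 259/(259 − P);  ABV = (OG − FG)·131.25
OG = 259/(259 − 10.4) = 1.0418
FG = 259/(259 − 3.9) = 1.0153
ABV = (1.0418 − 1.0153)·131.25

3.4842 % ABV
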